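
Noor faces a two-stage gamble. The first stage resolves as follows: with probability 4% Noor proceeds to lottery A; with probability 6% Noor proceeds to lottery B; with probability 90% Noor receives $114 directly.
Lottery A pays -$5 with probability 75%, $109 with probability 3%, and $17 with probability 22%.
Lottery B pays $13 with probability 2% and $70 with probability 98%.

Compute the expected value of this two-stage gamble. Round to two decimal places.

$106.86

EV(A) = 0.75 × (-5) + 0.03 × 109 + 0.22 × 17 = -3.75 + 3.27 + 3.74 = 3.26
EV(B) = 0.02 × 13 + 0.98 × 70 = 0.26 + 68.6 = 68.86
Branch C: 114 (certain)
Overall = 0.04 × 3.26 + 0.06 × 68.86 + 0.9 × 114 = 0.1304 + 4.1316 + 102.6 = 106.862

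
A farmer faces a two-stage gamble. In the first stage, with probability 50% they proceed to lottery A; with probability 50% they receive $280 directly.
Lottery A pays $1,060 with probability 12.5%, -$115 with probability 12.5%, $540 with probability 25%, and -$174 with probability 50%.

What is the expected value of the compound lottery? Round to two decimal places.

EV(A) = 0.125 × 1060 + 0.125 × (-115) + 0.25 × 540 + 0.5 × (-174) = 132.5 − 14.375 + 135 − 87 = 166.125
Branch B: 280 (certain)
Overall = 0.5 × 166.125 + 0.5 × 280 = 83.0625 + 140 = 223.0625

$223.06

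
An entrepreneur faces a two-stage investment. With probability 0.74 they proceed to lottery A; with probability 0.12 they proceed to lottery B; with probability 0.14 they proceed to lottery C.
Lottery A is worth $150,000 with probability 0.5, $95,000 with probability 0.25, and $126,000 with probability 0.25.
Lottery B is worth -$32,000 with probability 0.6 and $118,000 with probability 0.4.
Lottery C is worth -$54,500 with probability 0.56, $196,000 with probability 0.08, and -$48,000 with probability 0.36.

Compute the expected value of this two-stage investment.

EV(A) = 0.5 × 150000 + 0.25 × 95000 + 0.25 × 126000 = 75000 + 23750 + 31500 = 130250
EV(B) = 0.6 × (-32000) + 0.4 × 118000 = -19200 + 47200 = 28000
EV(C) = 0.56 × (-54500) + 0.08 × 196000 + 0.36 × (-48000) = -30520 + 15680 − 17280 = -32120
Overall = 0.74 × 130250 + 0.12 × 28000 + 0.14 × (-32120) = 96385 + 3360 − 4496.8 = 95248.2

$95,248.20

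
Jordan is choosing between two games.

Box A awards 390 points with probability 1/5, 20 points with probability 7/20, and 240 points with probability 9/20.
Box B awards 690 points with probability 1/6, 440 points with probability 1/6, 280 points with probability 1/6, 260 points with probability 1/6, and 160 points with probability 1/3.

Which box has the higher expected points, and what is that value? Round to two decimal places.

Box B (331.67 points)

Box A = 1/5 × 390 + 7/20 × 20 + 9/20 × 240 = 78 + 7 + 108 = 193
Box B = 1/6 × 690 + 1/6 × 440 + 1/6 × 280 + 1/6 × 260 + 1/3 × 160 = 115 + 73.3333 + 46.6667 + 43.3333 + 53.3333 = 331.6667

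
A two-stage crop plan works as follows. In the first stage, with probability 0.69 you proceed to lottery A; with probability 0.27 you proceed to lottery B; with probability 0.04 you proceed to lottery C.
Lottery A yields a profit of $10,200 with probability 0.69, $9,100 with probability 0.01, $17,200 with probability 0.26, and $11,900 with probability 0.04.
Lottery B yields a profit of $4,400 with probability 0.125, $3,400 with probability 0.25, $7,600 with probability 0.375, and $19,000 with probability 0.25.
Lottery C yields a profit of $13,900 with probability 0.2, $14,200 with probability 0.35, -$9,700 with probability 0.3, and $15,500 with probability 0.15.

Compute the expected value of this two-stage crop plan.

EV(A) = 0.69 × 10200 + 0.01 × 9100 + 0.26 × 17200 + 0.04 × 11900 = 7038 + 91 + 4472 + 476 = 12077
EV(B) = 0.125 × 4400 + 0.25 × 3400 + 0.375 × 7600 + 0.25 × 19000 = 550 + 850 + 2850 + 4750 = 9000
EV(C) = 0.2 × 13900 + 0.35 × 14200 + 0.3 × (-9700) + 0.15 × 15500 = 2780 + 4970 − 2910 + 2325 = 7165
Overall = 0.69 × 12077 + 0.27 × 9000 + 0.04 × 7165 = 8333.13 + 2430 + 286.6 = 11049.73

$11,049.73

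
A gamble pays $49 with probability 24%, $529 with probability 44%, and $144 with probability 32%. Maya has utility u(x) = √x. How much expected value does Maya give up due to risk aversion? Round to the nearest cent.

E[u] = 0.24·√49 + 0.44·√529 + 0.32·√144 = 0.24·7 + 0.44·23 + 0.32·12 = 15.64
CE = (15.64)² = 244.6096
Risk premium = EV − CE = 290.6 − 244.6096 = 45.9904

$45.99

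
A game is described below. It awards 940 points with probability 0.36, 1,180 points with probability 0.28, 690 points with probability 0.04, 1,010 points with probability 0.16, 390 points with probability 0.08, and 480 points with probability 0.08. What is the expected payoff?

927.6 points

EV = 0.36 × 940 + 0.28 × 1180 + 0.04 × 690 + 0.16 × 1010 + 0.08 × 390 + 0.08 × 480 = 338.4 + 330.4 + 27.6 + 161.6 + 31.2 + 38.4 = 927.6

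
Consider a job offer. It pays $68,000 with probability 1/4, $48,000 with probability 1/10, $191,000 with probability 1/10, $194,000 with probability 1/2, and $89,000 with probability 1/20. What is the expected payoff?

$142,350

EV = 1/4 × 68000 + 1/10 × 48000 + 1/10 × 191000 + 1/2 × 194000 + 1/20 × 89000 = 17000 + 4800 + 19100 + 97000 + 4450 = 142350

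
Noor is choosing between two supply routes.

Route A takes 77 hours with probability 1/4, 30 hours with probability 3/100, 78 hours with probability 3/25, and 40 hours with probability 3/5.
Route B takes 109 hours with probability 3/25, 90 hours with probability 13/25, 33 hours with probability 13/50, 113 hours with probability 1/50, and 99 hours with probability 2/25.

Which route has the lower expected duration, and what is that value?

Route A (53.51 hours)

Route A = 1/4 × 77 + 3/100 × 30 + 3/25 × 78 + 3/5 × 40 = 19.25 + 0.9 + 9.36 + 24 = 53.51
Route B = 3/25 × 109 + 13/25 × 90 + 13/50 × 33 + 1/50 × 113 + 2/25 × 99 = 13.08 + 46.8 + 8.58 + 2.26 + 7.92 = 78.64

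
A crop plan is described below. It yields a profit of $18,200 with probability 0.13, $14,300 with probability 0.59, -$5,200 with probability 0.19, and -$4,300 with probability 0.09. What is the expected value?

$9,428

EV = 0.13 × 18200 + 0.59 × 14300 + 0.19 × (-5200) + 0.09 × (-4300) = 2366 + 8437 − 988 − 387 = 9428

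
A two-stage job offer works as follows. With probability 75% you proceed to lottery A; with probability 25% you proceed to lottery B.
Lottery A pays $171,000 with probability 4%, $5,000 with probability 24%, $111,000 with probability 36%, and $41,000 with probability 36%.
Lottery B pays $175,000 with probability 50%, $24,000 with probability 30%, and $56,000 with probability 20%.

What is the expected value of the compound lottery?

$73,545

EV(A) = 0.04 × 171000 + 0.24 × 5000 + 0.36 × 111000 + 0.36 × 41000 = 6840 + 1200 + 39960 + 14760 = 62760
EV(B) = 0.5 × 175000 + 0.3 × 24000 + 0.2 × 56000 = 87500 + 7200 + 11200 = 105900
Overall = 0.75 × 62760 + 0.25 × 105900 = 47070 + 26475 = 73545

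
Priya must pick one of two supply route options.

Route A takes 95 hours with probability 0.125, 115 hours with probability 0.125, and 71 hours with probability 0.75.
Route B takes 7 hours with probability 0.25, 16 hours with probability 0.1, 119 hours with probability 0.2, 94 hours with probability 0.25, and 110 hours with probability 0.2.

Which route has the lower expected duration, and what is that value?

Route B (72.65 hours)

Route A = 0.125 × 95 + 0.125 × 115 + 0.75 × 71 = 11.875 + 14.375 + 53.25 = 79.5
Route B = 0.25 × 7 + 0.1 × 16 + 0.2 × 119 + 0.25 × 94 + 0.2 × 110 = 1.75 + 1.6 + 23.8 + 23.5 + 22 = 72.65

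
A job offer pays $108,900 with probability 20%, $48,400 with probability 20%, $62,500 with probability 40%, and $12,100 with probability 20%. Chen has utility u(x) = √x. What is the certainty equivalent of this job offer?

E[u] = 0.2·√108900 + 0.2·√48400 + 0.4·√62500 + 0.2·√12100 = 0.2·330 + 0.2·220 + 0.4·250 + 0.2·110 = 232
CE = (232)² = 53824

$53,824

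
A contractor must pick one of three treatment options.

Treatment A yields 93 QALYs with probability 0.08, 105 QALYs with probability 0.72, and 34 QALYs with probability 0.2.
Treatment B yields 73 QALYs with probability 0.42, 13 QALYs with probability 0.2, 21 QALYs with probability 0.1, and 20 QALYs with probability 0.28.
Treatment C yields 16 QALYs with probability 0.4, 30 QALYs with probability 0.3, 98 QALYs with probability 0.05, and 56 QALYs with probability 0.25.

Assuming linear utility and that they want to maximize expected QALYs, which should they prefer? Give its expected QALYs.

Treatment A = 0.08 × 93 + 0.72 × 105 + 0.2 × 34 = 7.44 + 75.6 + 6.8 = 89.84
Treatment B = 0.42 × 73 + 0.2 × 13 + 0.1 × 21 + 0.28 × 20 = 30.66 + 2.6 + 2.1 + 5.6 = 40.96
Treatment C = 0.4 × 16 + 0.3 × 30 + 0.05 × 98 + 0.25 × 56 = 6.4 + 9 + 4.9 + 14 = 34.3

Treatment A (89.84 QALYs)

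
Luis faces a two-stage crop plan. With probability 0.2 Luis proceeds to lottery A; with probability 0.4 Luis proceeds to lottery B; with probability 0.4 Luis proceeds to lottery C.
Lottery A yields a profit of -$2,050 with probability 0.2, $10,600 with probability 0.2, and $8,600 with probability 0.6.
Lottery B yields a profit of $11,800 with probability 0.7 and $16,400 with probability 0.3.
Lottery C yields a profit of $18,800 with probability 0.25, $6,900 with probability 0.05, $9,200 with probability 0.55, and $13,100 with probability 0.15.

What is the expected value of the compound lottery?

$11,474

EV(A) = 0.2 × (-2050) + 0.2 × 10600 + 0.6 × 8600 = -410 + 2120 + 5160 = 6870
EV(B) = 0.7 × 11800 + 0.3 × 16400 = 8260 + 4920 = 13180
EV(C) = 0.25 × 18800 + 0.05 × 6900 + 0.55 × 9200 + 0.15 × 13100 = 4700 + 345 + 5060 + 1965 = 12070
Overall = 0.2 × 6870 + 0.4 × 13180 + 0.4 × 12070 = 1374 + 5272 + 4828 = 11474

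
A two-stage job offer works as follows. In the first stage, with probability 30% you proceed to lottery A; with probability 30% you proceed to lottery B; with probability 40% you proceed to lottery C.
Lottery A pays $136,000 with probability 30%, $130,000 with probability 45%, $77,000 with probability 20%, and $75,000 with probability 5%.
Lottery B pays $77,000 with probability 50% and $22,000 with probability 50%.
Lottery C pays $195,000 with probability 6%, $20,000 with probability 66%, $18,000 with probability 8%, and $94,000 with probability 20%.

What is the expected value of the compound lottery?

EV(A) = 0.3 × 136000 + 0.45 × 130000 + 0.2 × 77000 + 0.05 × 75000 = 40800 + 58500 + 15400 + 3750 = 118450
EV(B) = 0.5 × 77000 + 0.5 × 22000 = 38500 + 11000 = 49500
EV(C) = 0.06 × 195000 + 0.66 × 20000 + 0.08 × 18000 + 0.2 × 94000 = 11700 + 13200 + 1440 + 18800 = 45140
Overall = 0.3 × 118450 + 0.3 × 49500 + 0.4 × 45140 = 35535 + 14850 + 18056 = 68441

$68,441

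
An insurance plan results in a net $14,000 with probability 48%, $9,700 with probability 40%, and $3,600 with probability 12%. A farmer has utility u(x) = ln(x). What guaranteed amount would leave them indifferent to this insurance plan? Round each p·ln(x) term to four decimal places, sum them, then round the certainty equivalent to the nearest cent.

$10,271.21

E[u] = 0.48·ln(14000) + 0.4·ln(9700) + 0.12·ln(3600) = 4.5825 + 3.6720 + 0.9826 = 9.2371
CE = e^9.2371 ≈ 10271.21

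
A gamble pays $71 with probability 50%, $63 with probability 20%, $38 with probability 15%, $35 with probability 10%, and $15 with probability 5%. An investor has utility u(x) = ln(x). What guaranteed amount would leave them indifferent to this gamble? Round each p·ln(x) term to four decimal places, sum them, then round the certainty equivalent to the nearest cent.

$54.40

E[u] = 0.5·ln(71) + 0.2·ln(63) + 0.15·ln(38) + 0.1·ln(35) + 0.05·ln(15) = 2.1313 + 0.8286 + 0.5456 + 0.3555 + 0.1354 = 3.9964
CE = e^3.9964 ≈ 54.40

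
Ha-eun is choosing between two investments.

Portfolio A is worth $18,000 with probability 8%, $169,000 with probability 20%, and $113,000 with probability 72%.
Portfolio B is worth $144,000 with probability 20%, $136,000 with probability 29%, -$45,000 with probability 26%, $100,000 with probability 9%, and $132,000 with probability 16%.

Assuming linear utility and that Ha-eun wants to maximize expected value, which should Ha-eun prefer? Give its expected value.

Portfolio A ($116,600)

Portfolio A = 0.08 × 18000 + 0.2 × 169000 + 0.72 × 113000 = 1440 + 33800 + 81360 = 116600
Portfolio B = 0.2 × 144000 + 0.29 × 136000 + 0.26 × (-45000) + 0.09 × 100000 + 0.16 × 132000 = 28800 + 39440 − 11700 + 9000 + 21120 = 86660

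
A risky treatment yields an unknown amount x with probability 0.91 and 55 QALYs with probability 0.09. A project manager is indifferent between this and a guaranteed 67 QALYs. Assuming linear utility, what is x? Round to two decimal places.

0.91·x + 0.09·55 = 67
0.91·x = 67 − 4.95 = 62.05
x = 62.05 / 0.91 = 68.1868

x = 68.19 QALYs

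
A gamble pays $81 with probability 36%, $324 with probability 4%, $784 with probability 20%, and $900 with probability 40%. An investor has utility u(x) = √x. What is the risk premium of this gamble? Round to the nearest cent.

E[u] = 0.36·√81 + 0.04·√324 + 0.2·√784 + 0.4·√900 = 0.36·9 + 0.04·18 + 0.2·28 + 0.4·30 = 21.56
CE = (21.56)² = 464.8336
Risk premium = EV − CE = 558.92 − 464.8336 = 94.0864

$94.09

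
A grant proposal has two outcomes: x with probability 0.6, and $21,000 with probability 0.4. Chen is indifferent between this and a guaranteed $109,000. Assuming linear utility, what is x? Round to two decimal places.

x = $167,666.67

0.6·x + 0.4·21000 = 109000
0.6·x = 109000 − 8400 = 100600
x = 100600 / 0.6 = 167666.6667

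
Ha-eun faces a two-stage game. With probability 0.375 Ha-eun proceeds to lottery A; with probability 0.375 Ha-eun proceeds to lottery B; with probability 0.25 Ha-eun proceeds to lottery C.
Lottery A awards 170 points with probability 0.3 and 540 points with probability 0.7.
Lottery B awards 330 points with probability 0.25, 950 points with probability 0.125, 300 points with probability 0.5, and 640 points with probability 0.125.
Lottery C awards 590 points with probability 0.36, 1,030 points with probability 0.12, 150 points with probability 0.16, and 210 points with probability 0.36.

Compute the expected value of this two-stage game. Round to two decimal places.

EV(A) = 0.3 × 170 + 0.7 × 540 = 51 + 378 = 429
EV(B) = 0.25 × 330 + 0.125 × 950 + 0.5 × 300 + 0.125 × 640 = 82.5 + 118.75 + 150 + 80 = 431.25
EV(C) = 0.36 × 590 + 0.12 × 1030 + 0.16 × 150 + 0.36 × 210 = 212.4 + 123.6 + 24 + 75.6 = 435.6
Overall = 0.375 × 429 + 0.375 × 431.25 + 0.25 × 435.6 = 160.875 + 161.71875 + 108.9 = 431.49375

431.49 points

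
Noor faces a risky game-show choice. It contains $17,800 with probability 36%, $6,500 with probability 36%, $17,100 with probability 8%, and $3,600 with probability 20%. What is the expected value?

$10,836

EV = 0.36 × 17800 + 0.36 × 6500 + 0.08 × 17100 + 0.2 × 3600 = 6408 + 2340 + 1368 + 720 = 10836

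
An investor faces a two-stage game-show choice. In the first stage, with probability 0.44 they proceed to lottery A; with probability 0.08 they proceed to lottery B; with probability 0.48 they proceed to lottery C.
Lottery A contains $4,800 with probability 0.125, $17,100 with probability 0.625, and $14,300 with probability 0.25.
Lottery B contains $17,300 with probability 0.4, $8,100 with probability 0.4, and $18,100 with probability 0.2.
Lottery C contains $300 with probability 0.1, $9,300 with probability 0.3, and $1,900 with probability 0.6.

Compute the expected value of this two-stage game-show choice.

EV(A) = 0.125 × 4800 + 0.625 × 17100 + 0.25 × 14300 = 600 + 10687.5 + 3575 = 14862.5
EV(B) = 0.4 × 17300 + 0.4 × 8100 + 0.2 × 18100 = 6920 + 3240 + 3620 = 13780
EV(C) = 0.1 × 300 + 0.3 × 9300 + 0.6 × 1900 = 30 + 2790 + 1140 = 3960
Overall = 0.44 × 14862.5 + 0.08 × 13780 + 0.48 × 3960 = 6539.5 + 1102.4 + 1900.8 = 9542.7

$9,542.70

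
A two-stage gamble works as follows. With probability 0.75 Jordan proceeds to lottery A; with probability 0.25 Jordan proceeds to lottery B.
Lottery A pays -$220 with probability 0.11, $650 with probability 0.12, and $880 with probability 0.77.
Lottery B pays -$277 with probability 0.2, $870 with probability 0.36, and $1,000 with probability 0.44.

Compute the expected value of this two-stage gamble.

$723

EV(A) = 0.11 × (-220) + 0.12 × 650 + 0.77 × 880 = -24.2 + 78 + 677.6 = 731.4
EV(B) = 0.2 × (-277) + 0.36 × 870 + 0.44 × 1000 = -55.4 + 313.2 + 440 = 697.8
Overall = 0.75 × 731.4 + 0.25 × 697.8 = 548.55 + 174.45 = 723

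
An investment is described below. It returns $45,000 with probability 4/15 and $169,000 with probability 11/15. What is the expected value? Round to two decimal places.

$135,933.33

EV = 4/15 × 45000 + 11/15 × 169000 = 12000 + 123933.3333 = 135933.3333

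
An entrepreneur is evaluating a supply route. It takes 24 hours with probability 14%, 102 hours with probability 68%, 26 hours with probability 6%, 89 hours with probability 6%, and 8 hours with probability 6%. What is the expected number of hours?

EV = 0.14 × 24 + 0.68 × 102 + 0.06 × 26 + 0.06 × 89 + 0.06 × 8 = 3.36 + 69.36 + 1.56 + 5.34 + 0.48 = 80.1

80.1 hours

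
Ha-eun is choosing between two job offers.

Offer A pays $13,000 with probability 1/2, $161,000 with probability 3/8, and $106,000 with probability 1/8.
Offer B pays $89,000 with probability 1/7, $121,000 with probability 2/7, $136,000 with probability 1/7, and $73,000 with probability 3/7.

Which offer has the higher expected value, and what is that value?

Offer B ($98,000)

Offer A = 1/2 × 13000 + 3/8 × 161000 + 1/8 × 106000 = 6500 + 60375 + 13250 = 80125
Offer B = 1/7 × 89000 + 2/7 × 121000 + 1/7 × 136000 + 3/7 × 73000 = 12714.2857 + 34571.4286 + 19428.5714 + 31285.7143 = 98000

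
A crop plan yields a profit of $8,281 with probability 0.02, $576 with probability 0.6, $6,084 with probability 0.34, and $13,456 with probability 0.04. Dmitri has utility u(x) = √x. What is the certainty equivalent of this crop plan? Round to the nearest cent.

E[u] = 0.02·√8281 + 0.6·√576 + 0.34·√6084 + 0.04·√13456 = 0.02·91 + 0.6·24 + 0.34·78 + 0.04·116 = 47.38
CE = (47.38)² = 2244.8644

$2,244.86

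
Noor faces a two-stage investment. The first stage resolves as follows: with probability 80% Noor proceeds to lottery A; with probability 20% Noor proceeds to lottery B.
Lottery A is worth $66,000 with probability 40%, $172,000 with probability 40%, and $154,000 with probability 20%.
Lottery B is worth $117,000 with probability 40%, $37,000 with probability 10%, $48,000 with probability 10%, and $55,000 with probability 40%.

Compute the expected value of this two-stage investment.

EV(A) = 0.4 × 66000 + 0.4 × 172000 + 0.2 × 154000 = 26400 + 68800 + 30800 = 126000
EV(B) = 0.4 × 117000 + 0.1 × 37000 + 0.1 × 48000 + 0.4 × 55000 = 46800 + 3700 + 4800 + 22000 = 77300
Overall = 0.8 × 126000 + 0.2 × 77300 = 100800 + 15460 = 116260

$116,260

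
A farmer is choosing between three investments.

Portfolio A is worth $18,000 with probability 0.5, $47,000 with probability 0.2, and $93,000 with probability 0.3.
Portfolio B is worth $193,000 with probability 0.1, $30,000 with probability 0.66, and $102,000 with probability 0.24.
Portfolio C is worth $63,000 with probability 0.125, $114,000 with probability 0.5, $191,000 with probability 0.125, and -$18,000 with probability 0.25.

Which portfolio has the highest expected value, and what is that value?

Portfolio A = 0.5 × 18000 + 0.2 × 47000 + 0.3 × 93000 = 9000 + 9400 + 27900 = 46300
Portfolio B = 0.1 × 193000 + 0.66 × 30000 + 0.24 × 102000 = 19300 + 19800 + 24480 = 63580
Portfolio C = 0.125 × 63000 + 0.5 × 114000 + 0.125 × 191000 + 0.25 × (-18000) = 7875 + 57000 + 23875 − 4500 = 84250

Portfolio C ($84,250)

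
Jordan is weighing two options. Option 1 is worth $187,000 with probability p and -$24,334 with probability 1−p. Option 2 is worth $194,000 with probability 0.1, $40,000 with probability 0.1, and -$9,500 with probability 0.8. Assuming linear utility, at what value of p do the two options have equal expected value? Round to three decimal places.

p = 0.190

EV(Option 2) = 0.1 × 194000 + 0.1 × 40000 + 0.8 × (-9500) = 19400 + 4000 − 7600 = 15800
p·187000 + (1−p)·(-24334) = 15800
211334p − 24334 = 15800
p = (15800 + 24334) / 211334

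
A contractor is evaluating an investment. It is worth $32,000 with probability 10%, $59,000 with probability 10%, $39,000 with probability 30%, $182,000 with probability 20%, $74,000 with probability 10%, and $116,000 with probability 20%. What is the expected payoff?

EV = 0.1 × 32000 + 0.1 × 59000 + 0.3 × 39000 + 0.2 × 182000 + 0.1 × 74000 + 0.2 × 116000 = 3200 + 5900 + 11700 + 36400 + 7400 + 23200 = 87800

$87,800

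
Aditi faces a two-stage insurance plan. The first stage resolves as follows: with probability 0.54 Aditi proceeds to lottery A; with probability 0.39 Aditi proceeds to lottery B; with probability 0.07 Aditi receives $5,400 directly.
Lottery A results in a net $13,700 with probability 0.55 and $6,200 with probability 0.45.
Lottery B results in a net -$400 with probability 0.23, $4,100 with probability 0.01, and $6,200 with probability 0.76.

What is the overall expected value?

$7,771.29

EV(A) = 0.55 × 13700 + 0.45 × 6200 = 7535 + 2790 = 10325
EV(B) = 0.23 × (-400) + 0.01 × 4100 + 0.76 × 6200 = -92 + 41 + 4712 = 4661
Branch C: 5400 (certain)
Overall = 0.54 × 10325 + 0.39 × 4661 + 0.07 × 5400 = 5575.5 + 1817.79 + 378 = 7771.29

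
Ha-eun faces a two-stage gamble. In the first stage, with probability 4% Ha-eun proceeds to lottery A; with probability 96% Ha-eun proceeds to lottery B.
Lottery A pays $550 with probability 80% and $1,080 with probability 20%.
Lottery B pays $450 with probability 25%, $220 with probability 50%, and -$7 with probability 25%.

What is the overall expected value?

EV(A) = 0.8 × 550 + 0.2 × 1080 = 440 + 216 = 656
EV(B) = 0.25 × 450 + 0.5 × 220 + 0.25 × (-7) = 112.5 + 110 − 1.75 = 220.75
Overall = 0.04 × 656 + 0.96 × 220.75 = 26.24 + 211.92 = 238.16

$238.16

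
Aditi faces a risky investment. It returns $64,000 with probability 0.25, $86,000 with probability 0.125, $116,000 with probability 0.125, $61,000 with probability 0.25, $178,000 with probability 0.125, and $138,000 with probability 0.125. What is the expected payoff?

$96,000

EV = 0.25 × 64000 + 0.125 × 86000 + 0.125 × 116000 + 0.25 × 61000 + 0.125 × 178000 + 0.125 × 138000 = 16000 + 10750 + 14500 + 15250 + 22250 + 17250 = 96000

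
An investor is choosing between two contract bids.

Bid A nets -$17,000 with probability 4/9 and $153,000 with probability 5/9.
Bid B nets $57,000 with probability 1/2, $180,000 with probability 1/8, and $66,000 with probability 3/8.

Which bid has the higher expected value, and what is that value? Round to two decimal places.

Bid A = 4/9 × (-17000) + 5/9 × 153000 = -7555.5556 + 85000 = 77444.4444
Bid B = 1/2 × 57000 + 1/8 × 180000 + 3/8 × 66000 = 28500 + 22500 + 24750 = 75750

Bid A ($77,444.44)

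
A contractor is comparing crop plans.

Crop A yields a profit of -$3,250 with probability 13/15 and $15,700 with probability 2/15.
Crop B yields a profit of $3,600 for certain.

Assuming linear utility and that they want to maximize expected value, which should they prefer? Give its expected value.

Crop B ($3,600)

Crop A = 13/15 × (-3250) + 2/15 × 15700 = -2816.6667 + 2093.3333 = -723.3333
Crop B: 3600 (certain)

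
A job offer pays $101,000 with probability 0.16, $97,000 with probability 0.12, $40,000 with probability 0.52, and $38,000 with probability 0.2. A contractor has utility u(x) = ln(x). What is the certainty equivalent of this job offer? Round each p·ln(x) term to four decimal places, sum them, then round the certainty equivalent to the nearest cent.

E[u] = 0.16·ln(101000) + 0.12·ln(97000) + 0.52·ln(40000) + 0.2·ln(38000) = 1.8437 + 1.3779 + 5.5103 + 2.1091 = 10.8410
CE = e^10.8410 ≈ 51072.42

$51,072.42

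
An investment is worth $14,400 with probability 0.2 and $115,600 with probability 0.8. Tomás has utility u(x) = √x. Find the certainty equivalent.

$87,616

E[u] = 0.2·√14400 + 0.8·√115600 = 0.2·120 + 0.8·340 = 296
CE = (296)² = 87616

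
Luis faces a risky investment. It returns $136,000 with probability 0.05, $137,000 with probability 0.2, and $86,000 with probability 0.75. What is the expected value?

EV = 0.05 × 136000 + 0.2 × 137000 + 0.75 × 86000 = 6800 + 27400 + 64500 = 98700

$98,700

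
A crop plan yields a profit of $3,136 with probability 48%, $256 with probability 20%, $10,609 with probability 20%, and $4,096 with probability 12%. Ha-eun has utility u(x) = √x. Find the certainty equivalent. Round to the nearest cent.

$3,405.89

E[u] = 0.48·√3136 + 0.2·√256 + 0.2·√10609 + 0.12·√4096 = 0.48·56 + 0.2·16 + 0.2·103 + 0.12·64 = 58.36
CE = (58.36)² = 3405.8896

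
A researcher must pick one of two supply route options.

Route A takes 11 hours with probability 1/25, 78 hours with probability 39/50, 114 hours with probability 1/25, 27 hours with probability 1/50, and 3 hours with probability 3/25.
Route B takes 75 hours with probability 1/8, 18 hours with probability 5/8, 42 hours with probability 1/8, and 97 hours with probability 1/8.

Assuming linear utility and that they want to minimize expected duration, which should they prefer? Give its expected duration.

Route A = 1/25 × 11 + 39/50 × 78 + 1/25 × 114 + 1/50 × 27 + 3/25 × 3 = 0.44 + 60.84 + 4.56 + 0.54 + 0.36 = 66.74
Route B = 1/8 × 75 + 5/8 × 18 + 1/8 × 42 + 1/8 × 97 = 9.375 + 11.25 + 5.25 + 12.125 = 38

Route B (38 hours)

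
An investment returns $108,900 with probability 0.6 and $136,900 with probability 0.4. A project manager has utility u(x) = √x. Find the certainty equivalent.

$119,716

E[u] = 0.6·√108900 + 0.4·√136900 = 0.6·330 + 0.4·370 = 346
CE = (346)² = 119716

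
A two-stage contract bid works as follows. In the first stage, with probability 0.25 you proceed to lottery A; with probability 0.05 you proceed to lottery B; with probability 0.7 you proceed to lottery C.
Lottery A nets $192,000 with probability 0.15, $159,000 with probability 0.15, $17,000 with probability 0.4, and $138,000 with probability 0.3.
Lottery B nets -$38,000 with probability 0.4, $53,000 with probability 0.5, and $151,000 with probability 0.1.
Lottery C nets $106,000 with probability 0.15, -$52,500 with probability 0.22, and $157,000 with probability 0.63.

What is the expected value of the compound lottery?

$98,814.50

EV(A) = 0.15 × 192000 + 0.15 × 159000 + 0.4 × 17000 + 0.3 × 138000 = 28800 + 23850 + 6800 + 41400 = 100850
EV(B) = 0.4 × (-38000) + 0.5 × 53000 + 0.1 × 151000 = -15200 + 26500 + 15100 = 26400
EV(C) = 0.15 × 106000 + 0.22 × (-52500) + 0.63 × 157000 = 15900 − 11550 + 98910 = 103260
Overall = 0.25 × 100850 + 0.05 × 26400 + 0.7 × 103260 = 25212.5 + 1320 + 72282 = 98814.5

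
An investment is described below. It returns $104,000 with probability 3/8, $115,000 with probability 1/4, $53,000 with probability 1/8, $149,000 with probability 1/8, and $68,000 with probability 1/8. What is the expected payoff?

$101,500

EV = 3/8 × 104000 + 1/4 × 115000 + 1/8 × 53000 + 1/8 × 149000 + 1/8 × 68000 = 39000 + 28750 + 6625 + 18625 + 8500 = 101500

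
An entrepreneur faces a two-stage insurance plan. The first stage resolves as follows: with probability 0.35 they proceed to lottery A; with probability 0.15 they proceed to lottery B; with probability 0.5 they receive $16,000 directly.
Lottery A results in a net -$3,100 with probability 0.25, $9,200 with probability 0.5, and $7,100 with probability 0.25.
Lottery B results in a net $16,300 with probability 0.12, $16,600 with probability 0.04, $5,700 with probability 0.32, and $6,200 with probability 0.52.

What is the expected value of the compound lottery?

EV(A) = 0.25 × (-3100) + 0.5 × 9200 + 0.25 × 7100 = -775 + 4600 + 1775 = 5600
EV(B) = 0.12 × 16300 + 0.04 × 16600 + 0.32 × 5700 + 0.52 × 6200 = 1956 + 664 + 1824 + 3224 = 7668
Branch C: 16000 (certain)
Overall = 0.35 × 5600 + 0.15 × 7668 + 0.5 × 16000 = 1960 + 1150.2 + 8000 = 11110.2

$11,110.20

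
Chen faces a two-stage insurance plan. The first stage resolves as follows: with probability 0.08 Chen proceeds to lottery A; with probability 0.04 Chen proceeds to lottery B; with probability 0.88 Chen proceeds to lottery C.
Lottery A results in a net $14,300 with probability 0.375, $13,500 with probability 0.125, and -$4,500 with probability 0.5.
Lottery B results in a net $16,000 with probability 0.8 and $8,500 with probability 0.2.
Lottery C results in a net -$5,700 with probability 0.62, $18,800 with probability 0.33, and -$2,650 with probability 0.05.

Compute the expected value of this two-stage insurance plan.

EV(A) = 0.375 × 14300 + 0.125 × 13500 + 0.5 × (-4500) = 5362.5 + 1687.5 − 2250 = 4800
EV(B) = 0.8 × 16000 + 0.2 × 8500 = 12800 + 1700 = 14500
EV(C) = 0.62 × (-5700) + 0.33 × 18800 + 0.05 × (-2650) = -3534 + 6204 − 132.5 = 2537.5
Overall = 0.08 × 4800 + 0.04 × 14500 + 0.88 × 2537.5 = 384 + 580 + 2233 = 3197

$3,197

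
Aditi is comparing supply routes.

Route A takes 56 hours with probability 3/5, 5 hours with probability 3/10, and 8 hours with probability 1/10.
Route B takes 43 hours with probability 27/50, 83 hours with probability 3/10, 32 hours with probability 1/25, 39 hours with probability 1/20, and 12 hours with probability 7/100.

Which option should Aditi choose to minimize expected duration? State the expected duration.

Route A = 3/5 × 56 + 3/10 × 5 + 1/10 × 8 = 33.6 + 1.5 + 0.8 = 35.9
Route B = 27/50 × 43 + 3/10 × 83 + 1/25 × 32 + 1/20 × 39 + 7/100 × 12 = 23.22 + 24.9 + 1.28 + 1.95 + 0.84 = 52.19

Route A (35.9 hours)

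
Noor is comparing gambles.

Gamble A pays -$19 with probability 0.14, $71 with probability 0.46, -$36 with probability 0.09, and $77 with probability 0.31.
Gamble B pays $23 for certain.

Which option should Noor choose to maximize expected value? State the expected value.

Gamble A = 0.14 × (-19) + 0.46 × 71 + 0.09 × (-36) + 0.31 × 77 = -2.66 + 32.66 − 3.24 + 23.87 = 50.63
Gamble B: 23 (certain)

Gamble A ($50.63)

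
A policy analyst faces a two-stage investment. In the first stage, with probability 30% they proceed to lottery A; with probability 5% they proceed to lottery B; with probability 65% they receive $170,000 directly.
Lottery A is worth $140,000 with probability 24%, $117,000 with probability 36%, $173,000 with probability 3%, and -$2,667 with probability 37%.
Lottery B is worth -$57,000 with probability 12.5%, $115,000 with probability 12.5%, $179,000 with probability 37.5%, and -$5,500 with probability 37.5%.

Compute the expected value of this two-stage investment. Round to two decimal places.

$138,092.59

EV(A) = 0.24 × 140000 + 0.36 × 117000 + 0.03 × 173000 + 0.37 × (-2667) = 33600 + 42120 + 5190 − 986.79 = 79923.21
EV(B) = 0.125 × (-57000) + 0.125 × 115000 + 0.375 × 179000 + 0.375 × (-5500) = -7125 + 14375 + 67125 − 2062.5 = 72312.5
Branch C: 170000 (certain)
Overall = 0.3 × 79923.21 + 0.05 × 72312.5 + 0.65 × 170000 = 23976.963 + 3615.625 + 110500 = 138092.588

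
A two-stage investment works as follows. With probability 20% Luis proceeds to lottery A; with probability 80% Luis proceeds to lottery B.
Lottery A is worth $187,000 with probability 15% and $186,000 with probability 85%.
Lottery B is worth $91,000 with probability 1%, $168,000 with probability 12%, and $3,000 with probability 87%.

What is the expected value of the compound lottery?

EV(A) = 0.15 × 187000 + 0.85 × 186000 = 28050 + 158100 = 186150
EV(B) = 0.01 × 91000 + 0.12 × 168000 + 0.87 × 3000 = 910 + 20160 + 2610 = 23680
Overall = 0.2 × 186150 + 0.8 × 23680 = 37230 + 18944 = 56174

$56,174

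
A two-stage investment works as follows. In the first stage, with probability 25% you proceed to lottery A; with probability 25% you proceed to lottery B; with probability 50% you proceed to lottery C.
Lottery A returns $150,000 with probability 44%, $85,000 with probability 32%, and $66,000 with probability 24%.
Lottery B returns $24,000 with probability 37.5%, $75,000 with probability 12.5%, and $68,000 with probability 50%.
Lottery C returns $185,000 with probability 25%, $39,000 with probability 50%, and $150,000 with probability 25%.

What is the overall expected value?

EV(A) = 0.44 × 150000 + 0.32 × 85000 + 0.24 × 66000 = 66000 + 27200 + 15840 = 109040
EV(B) = 0.375 × 24000 + 0.125 × 75000 + 0.5 × 68000 = 9000 + 9375 + 34000 = 52375
EV(C) = 0.25 × 185000 + 0.5 × 39000 + 0.25 × 150000 = 46250 + 19500 + 37500 = 103250
Overall = 0.25 × 109040 + 0.25 × 52375 + 0.5 × 103250 = 27260 + 13093.75 + 51625 = 91978.75

$91,978.75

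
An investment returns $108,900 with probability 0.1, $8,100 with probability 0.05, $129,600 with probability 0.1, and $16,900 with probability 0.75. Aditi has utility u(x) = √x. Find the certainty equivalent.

E[u] = 0.1·√108900 + 0.05·√8100 + 0.1·√129600 + 0.75·√16900 = 0.1·330 + 0.05·90 + 0.1·360 + 0.75·130 = 171
CE = (171)² = 29241

$29,241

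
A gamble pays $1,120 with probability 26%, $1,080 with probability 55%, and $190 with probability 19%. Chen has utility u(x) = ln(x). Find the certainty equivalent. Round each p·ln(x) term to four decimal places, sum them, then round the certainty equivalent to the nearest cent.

E[u] = 0.26·ln(1120) + 0.55·ln(1080) + 0.19·ln(190) = 1.8255 + 3.8416 + 0.9969 = 6.6640
CE = e^6.6640 ≈ 783.68

$783.68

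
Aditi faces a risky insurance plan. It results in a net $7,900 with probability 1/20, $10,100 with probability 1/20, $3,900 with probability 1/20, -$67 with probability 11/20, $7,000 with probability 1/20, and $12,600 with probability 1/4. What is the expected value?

EV = 1/20 × 7900 + 1/20 × 10100 + 1/20 × 3900 + 11/20 × (-67) + 1/20 × 7000 + 1/4 × 12600 = 395 + 505 + 195 − 36.85 + 350 + 3150 = 4558.15

$4,558.15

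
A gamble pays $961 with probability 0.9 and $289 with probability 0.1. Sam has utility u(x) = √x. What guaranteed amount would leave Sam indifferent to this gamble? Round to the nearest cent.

E[u] = 0.9·√961 + 0.1·√289 = 0.9·31 + 0.1·17 = 29.6
CE = (29.6)² = 876.16

$876.16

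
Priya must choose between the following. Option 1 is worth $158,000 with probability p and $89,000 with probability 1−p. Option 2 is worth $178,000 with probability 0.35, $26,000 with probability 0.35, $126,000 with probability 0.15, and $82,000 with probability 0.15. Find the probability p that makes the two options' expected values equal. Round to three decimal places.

p = 0.197

EV(Option 2) = 0.35 × 178000 + 0.35 × 26000 + 0.15 × 126000 + 0.15 × 82000 = 62300 + 9100 + 18900 + 12300 = 102600
p·158000 + (1−p)·89000 = 102600
69000p + 89000 = 102600
p = (102600 − 89000) / 69000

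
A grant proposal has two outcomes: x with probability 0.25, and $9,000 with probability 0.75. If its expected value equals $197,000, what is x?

0.25·x + 0.75·9000 = 197000
0.25·x = 197000 − 6750 = 190250
x = 190250 / 0.25 = 761000

x = $761,000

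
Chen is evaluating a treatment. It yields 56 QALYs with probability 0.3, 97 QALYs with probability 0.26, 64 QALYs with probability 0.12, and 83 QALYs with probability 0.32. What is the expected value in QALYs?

EV = 0.3 × 56 + 0.26 × 97 + 0.12 × 64 + 0.32 × 83 = 16.8 + 25.22 + 7.68 + 26.56 = 76.26

76.26 QALYs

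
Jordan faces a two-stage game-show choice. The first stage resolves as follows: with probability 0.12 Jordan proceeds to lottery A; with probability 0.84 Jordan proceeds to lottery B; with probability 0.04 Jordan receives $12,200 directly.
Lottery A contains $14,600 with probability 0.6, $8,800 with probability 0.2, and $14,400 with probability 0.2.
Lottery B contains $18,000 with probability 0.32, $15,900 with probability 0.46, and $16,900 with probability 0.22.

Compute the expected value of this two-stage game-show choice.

EV(A) = 0.6 × 14600 + 0.2 × 8800 + 0.2 × 14400 = 8760 + 1760 + 2880 = 13400
EV(B) = 0.32 × 18000 + 0.46 × 15900 + 0.22 × 16900 = 5760 + 7314 + 3718 = 16792
Branch C: 12200 (certain)
Overall = 0.12 × 13400 + 0.84 × 16792 + 0.04 × 12200 = 1608 + 14105.28 + 488 = 16201.28

$16,201.28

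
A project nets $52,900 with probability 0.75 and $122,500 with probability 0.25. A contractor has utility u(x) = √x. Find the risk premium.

E[u] = 0.75·√52900 + 0.25·√122500 = 0.75·230 + 0.25·350 = 260
CE = (260)² = 67600
Risk premium = EV − CE = 70300 − 67600 = 2700

$2,700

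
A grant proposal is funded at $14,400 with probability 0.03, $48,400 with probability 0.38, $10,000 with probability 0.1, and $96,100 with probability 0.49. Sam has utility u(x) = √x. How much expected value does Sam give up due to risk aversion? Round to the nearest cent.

E[u] = 0.03·√14400 + 0.38·√48400 + 0.1·√10000 + 0.49·√96100 = 0.03·120 + 0.38·220 + 0.1·100 + 0.49·310 = 249.1
CE = (249.1)² = 62050.81
Risk premium = EV − CE = 66913 − 62050.81 = 4862.19

$4,862.19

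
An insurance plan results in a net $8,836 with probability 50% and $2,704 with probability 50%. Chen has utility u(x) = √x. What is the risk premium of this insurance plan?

E[u] = 0.5·√8836 + 0.5·√2704 = 0.5·94 + 0.5·52 = 73
CE = (73)² = 5329
Risk premium = EV − CE = 5770 − 5329 = 441

$441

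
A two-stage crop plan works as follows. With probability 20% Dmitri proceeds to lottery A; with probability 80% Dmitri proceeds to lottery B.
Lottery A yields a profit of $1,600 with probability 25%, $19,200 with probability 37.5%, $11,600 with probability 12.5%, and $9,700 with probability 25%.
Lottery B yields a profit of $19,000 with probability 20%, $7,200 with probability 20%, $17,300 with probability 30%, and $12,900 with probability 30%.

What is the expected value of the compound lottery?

$13,735

EV(A) = 0.25 × 1600 + 0.375 × 19200 + 0.125 × 11600 + 0.25 × 9700 = 400 + 7200 + 1450 + 2425 = 11475
EV(B) = 0.2 × 19000 + 0.2 × 7200 + 0.3 × 17300 + 0.3 × 12900 = 3800 + 1440 + 5190 + 3870 = 14300
Overall = 0.2 × 11475 + 0.8 × 14300 = 2295 + 11440 = 13735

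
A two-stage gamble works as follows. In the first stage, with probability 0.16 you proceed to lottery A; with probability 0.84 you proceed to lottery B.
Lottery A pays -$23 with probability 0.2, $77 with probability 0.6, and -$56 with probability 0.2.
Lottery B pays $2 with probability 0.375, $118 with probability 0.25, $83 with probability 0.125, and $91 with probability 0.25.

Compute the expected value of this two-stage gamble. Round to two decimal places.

$58.10

EV(A) = 0.2 × (-23) + 0.6 × 77 + 0.2 × (-56) = -4.6 + 46.2 − 11.2 = 30.4
EV(B) = 0.375 × 2 + 0.25 × 118 + 0.125 × 83 + 0.25 × 91 = 0.75 + 29.5 + 10.375 + 22.75 = 63.375
Overall = 0.16 × 30.4 + 0.84 × 63.375 = 4.864 + 53.235 = 58.099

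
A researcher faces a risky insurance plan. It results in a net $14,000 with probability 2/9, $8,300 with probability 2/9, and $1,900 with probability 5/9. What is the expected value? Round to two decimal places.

$6,011.11

EV = 2/9 × 14000 + 2/9 × 8300 + 5/9 × 1900 = 3111.1111 + 1844.4444 + 1055.5556 = 6011.1111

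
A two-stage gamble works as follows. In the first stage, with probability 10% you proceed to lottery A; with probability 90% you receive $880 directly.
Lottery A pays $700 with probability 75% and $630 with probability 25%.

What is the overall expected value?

EV(A) = 0.75 × 700 + 0.25 × 630 = 525 + 157.5 = 682.5
Branch B: 880 (certain)
Overall = 0.1 × 682.5 + 0.9 × 880 = 68.25 + 792 = 860.25

$860.25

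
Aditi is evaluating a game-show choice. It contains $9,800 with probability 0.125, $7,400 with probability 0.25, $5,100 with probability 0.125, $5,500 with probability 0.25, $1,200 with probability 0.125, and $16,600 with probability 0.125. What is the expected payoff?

$7,312.50

EV = 0.125 × 9800 + 0.25 × 7400 + 0.125 × 5100 + 0.25 × 5500 + 0.125 × 1200 + 0.125 × 16600 = 1225 + 1850 + 637.5 + 1375 + 150 + 2075 = 7312.5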